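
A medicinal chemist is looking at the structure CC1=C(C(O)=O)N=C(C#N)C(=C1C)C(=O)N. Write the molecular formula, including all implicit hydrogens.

C10H9N3O3

Walk through each heavy atom and fill implicit hydrogens from standard valence (C 4, N 3, O 2, S 2, halogen 1):
  atom 1: C, bond orders sum to 1 (valence 4) → 3 H
  atom 2: C, bond orders sum to 4 (valence 4) → 0 H
  atom 3: C, bond orders sum to 4 (valence 4) → 0 H
  atom 4: C, bond orders sum to 4 (valence 4) → 0 H
  atom 5: O, bond orders sum to 1 (valence 2) → 1 H
  atom 6: O, bond orders sum to 2 (valence 2) → 0 H
  atom 7: N, bond orders sum to 3 (valence 3) → 0 H
  atom 8: C, bond orders sum to 4 (valence 4) → 0 H
  atom 9: C, bond orders sum to 4 (valence 4) → 0 H
  atom 10: N, bond orders sum to 3 (valence 3) → 0 H
  atom 11: C, bond orders sum to 4 (valence 4) → 0 H
  atom 12: C, bond orders sum to 4 (valence 4) → 0 H
  atom 13: C, bond orders sum to 1 (valence 4) → 3 H
  atom 14: C, bond orders sum to 4 (valence 4) → 0 H
  atom 15: O, bond orders sum to 2 (valence 2) → 0 H
  atom 16: N, bond orders sum to 1 (valence 3) → 2 H
Totals → C:10, H:9, N:3, O:3.
In Hill order: C10H9N3O3.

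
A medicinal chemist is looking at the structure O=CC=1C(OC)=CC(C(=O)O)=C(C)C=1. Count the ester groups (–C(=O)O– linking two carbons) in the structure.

Scan the SMILES for the ester motif — none present.
Groups that are present: 1 aldehyde, 1 carboxylic acid, 1 ether.

0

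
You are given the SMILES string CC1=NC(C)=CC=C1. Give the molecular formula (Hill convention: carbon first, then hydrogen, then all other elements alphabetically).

C7H9N

Walk through each heavy atom and fill implicit hydrogens from standard valence (C 4, N 3, O 2, S 2, halogen 1):
  atom 1: C, bond orders sum to 1 (valence 4) → 3 H
  atom 2: C, bond orders sum to 4 (valence 4) → 0 H
  atom 3: N, bond orders sum to 3 (valence 3) → 0 H
  atom 4: C, bond orders sum to 4 (valence 4) → 0 H
  atom 5: C, bond orders sum to 1 (valence 4) → 3 H
  atom 6: C, bond orders sum to 3 (valence 4) → 1 H
  atom 7: C, bond orders sum to 3 (valence 4) → 1 H
  atom 8: C, bond orders sum to 3 (valence 4) → 1 H
Totals → C:7, H:9, N:1.
In Hill order: C7H9N.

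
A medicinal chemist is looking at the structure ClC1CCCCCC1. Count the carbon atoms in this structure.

Count every carbon token in the SMILES (each C, including those in ring-closure positions and inside branches).
Carbon count: 7.

7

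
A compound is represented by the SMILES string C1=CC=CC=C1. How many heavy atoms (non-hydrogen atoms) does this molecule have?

6

Every atom symbol written in the SMILES (organic subset) is one heavy atom; implicit H are not written.
Heavy atoms by element → C:6.
Total: 6.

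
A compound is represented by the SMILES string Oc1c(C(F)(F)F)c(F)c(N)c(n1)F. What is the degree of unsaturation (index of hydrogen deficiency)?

4

Molecular formula: C6H3F5N2O.
DoU = (2C + 2 + N − H − X) / 2, where X is the halogen count and O/S are ignored.
    = (2·6 + 2 + 2 − 3 − 5) / 2 = 8 / 2 = 4.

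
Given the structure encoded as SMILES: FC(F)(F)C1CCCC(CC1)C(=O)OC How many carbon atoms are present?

Count every carbon token in the SMILES (each C, including those in ring-closure positions and inside branches).
Carbon count: 10.

10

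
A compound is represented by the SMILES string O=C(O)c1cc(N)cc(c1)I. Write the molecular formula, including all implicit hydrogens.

Walk through each heavy atom and fill implicit hydrogens from standard valence (C 4, N 3, O 2, S 2, halogen 1); for lowercase aromatic atoms, an aromatic c carries 1 H when it has two neighbours and 0 H with three, and aromatic n carries 0 H:
  atom 1: O, bond orders sum to 2 (valence 2) → 0 H
  atom 2: C, bond orders sum to 4 (valence 4) → 0 H
  atom 3: O, bond orders sum to 1 (valence 2) → 1 H
  atom 4: aromatic c, 3 neighbours → 0 H
  atom 5: aromatic c, 2 neighbours → 1 H
  atom 6: aromatic c, 3 neighbours → 0 H
  atom 7: N, bond orders sum to 1 (valence 3) → 2 H
  atom 8: aromatic c, 2 neighbours → 1 H
  atom 9: aromatic c, 3 neighbours → 0 H
  atom 10: aromatic c, 2 neighbours → 1 H
  atom 11: I (halogen, monovalent) → 0 H
Totals → C:7, H:6, I:1, N:1, O:2.
In Hill order: C7H6INO2.

C7H6INO2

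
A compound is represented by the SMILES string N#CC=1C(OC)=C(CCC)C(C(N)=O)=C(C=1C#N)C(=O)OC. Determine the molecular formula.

Walk through each heavy atom and fill implicit hydrogens from standard valence (C 4, N 3, O 2, S 2, halogen 1):
  atom 1: N, bond orders sum to 3 (valence 3) → 0 H
  atom 2: C, bond orders sum to 4 (valence 4) → 0 H
  atom 3: C, bond orders sum to 4 (valence 4) → 0 H
  atom 4: C, bond orders sum to 4 (valence 4) → 0 H
  atom 5: O, bond orders sum to 2 (valence 2) → 0 H
  atom 6: C, bond orders sum to 1 (valence 4) → 3 H
  atom 7: C, bond orders sum to 4 (valence 4) → 0 H
  atom 8: C, bond orders sum to 2 (valence 4) → 2 H
  atom 9: C, bond orders sum to 2 (valence 4) → 2 H
  atom 10: C, bond orders sum to 1 (valence 4) → 3 H
  atom 11: C, bond orders sum to 4 (valence 4) → 0 H
  atom 12: C, bond orders sum to 4 (valence 4) → 0 H
  atom 13: N, bond orders sum to 1 (valence 3) → 2 H
  atom 14: O, bond orders sum to 2 (valence 2) → 0 H
  atom 15: C, bond orders sum to 4 (valence 4) → 0 H
  atom 16: C, bond orders sum to 4 (valence 4) → 0 H
  atom 17: C, bond orders sum to 4 (valence 4) → 0 H
  atom 18: N, bond orders sum to 3 (valence 3) → 0 H
  atom 19: C, bond orders sum to 4 (valence 4) → 0 H
  atom 20: O, bond orders sum to 2 (valence 2) → 0 H
  atom 21: O, bond orders sum to 2 (valence 2) → 0 H
  atom 22: C, bond orders sum to 1 (valence 4) → 3 H
Totals → C:15, H:15, N:3, O:4.
In Hill order: C15H15N3O4.

C15H15N3O4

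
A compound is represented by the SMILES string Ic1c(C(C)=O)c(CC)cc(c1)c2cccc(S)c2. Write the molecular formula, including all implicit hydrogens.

C16H15IOS

Walk through each heavy atom and fill implicit hydrogens from standard valence (C 4, N 3, O 2, S 2, halogen 1); for lowercase aromatic atoms, an aromatic c carries 1 H when it has two neighbours and 0 H with three, and aromatic n carries 0 H:
  atom 1: I (halogen, monovalent) → 0 H
  atom 2: aromatic c, 3 neighbours → 0 H
  atom 3: aromatic c, 3 neighbours → 0 H
  atom 4: C, bond orders sum to 4 (valence 4) → 0 H
  atom 5: C, bond orders sum to 1 (valence 4) → 3 H
  atom 6: O, bond orders sum to 2 (valence 2) → 0 H
  atom 7: aromatic c, 3 neighbours → 0 H
  atom 8: C, bond orders sum to 2 (valence 4) → 2 H
  atom 9: C, bond orders sum to 1 (valence 4) → 3 H
  atom 10: aromatic c, 2 neighbours → 1 H
  atom 11: aromatic c, 3 neighbours → 0 H
  atom 12: aromatic c, 2 neighbours → 1 H
  atom 13: aromatic c, 3 neighbours → 0 H
  atom 14: aromatic c, 2 neighbours → 1 H
  atom 15: aromatic c, 2 neighbours → 1 H
  atom 16: aromatic c, 2 neighbours → 1 H
  atom 17: aromatic c, 3 neighbours → 0 H
  atom 18: S, bond orders sum to 1 (valence 2) → 1 H
  atom 19: aromatic c, 2 neighbours → 1 H
Totals → C:16, H:15, I:1, O:1, S:1.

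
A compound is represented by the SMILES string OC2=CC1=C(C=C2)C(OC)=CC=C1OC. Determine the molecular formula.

C12H12O3

Walk through each heavy atom and fill implicit hydrogens from standard valence (C 4, N 3, O 2, S 2, halogen 1):
  atom 1: O, bond orders sum to 1 (valence 2) → 1 H
  atom 2: C, bond orders sum to 4 (valence 4) → 0 H
  atom 3: C, bond orders sum to 3 (valence 4) → 1 H
  atom 4: C, bond orders sum to 4 (valence 4) → 0 H
  atom 5: C, bond orders sum to 4 (valence 4) → 0 H
  atom 6: C, bond orders sum to 3 (valence 4) → 1 H
  atom 7: C, bond orders sum to 3 (valence 4) → 1 H
  atom 8: C, bond orders sum to 4 (valence 4) → 0 H
  atom 9: O, bond orders sum to 2 (valence 2) → 0 H
  atom 10: C, bond orders sum to 1 (valence 4) → 3 H
  atom 11: C, bond orders sum to 3 (valence 4) → 1 H
  atom 12: C, bond orders sum to 3 (valence 4) → 1 H
  atom 13: C, bond orders sum to 4 (valence 4) → 0 H
  atom 14: O, bond orders sum to 2 (valence 2) → 0 H
  atom 15: C, bond orders sum to 1 (valence 4) → 3 H
Totals → C:12, H:12, O:3.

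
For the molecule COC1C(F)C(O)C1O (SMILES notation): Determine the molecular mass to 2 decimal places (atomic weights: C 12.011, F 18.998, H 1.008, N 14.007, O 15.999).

136.12 g/mol

First, the molecular formula is C5H9FO3 (counting implicit H from valence).
  C: 5 × 12.011 = 60.055
  F: 1 × 18.998 = 18.998
  H: 9 × 1.008 = 9.072
  O: 3 × 15.999 = 47.997
Sum: 5×12.011 + 1×18.998 + 9×1.008 + 3×15.999 = 136.122 → 136.12 g/mol.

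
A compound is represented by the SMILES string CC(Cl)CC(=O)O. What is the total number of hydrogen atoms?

7

Walk through each heavy atom and fill implicit hydrogens from standard valence (C 4, N 3, O 2, S 2, halogen 1):
  atom 1: C, bond orders sum to 1 (valence 4) → 3 H
  atom 2: C, bond orders sum to 3 (valence 4) → 1 H
  atom 3: Cl (halogen, monovalent) → 0 H
  atom 4: C, bond orders sum to 2 (valence 4) → 2 H
  atom 5: C, bond orders sum to 4 (valence 4) → 0 H
  atom 6: O, bond orders sum to 2 (valence 2) → 0 H
  atom 7: O, bond orders sum to 1 (valence 2) → 1 H
Total hydrogens: 7.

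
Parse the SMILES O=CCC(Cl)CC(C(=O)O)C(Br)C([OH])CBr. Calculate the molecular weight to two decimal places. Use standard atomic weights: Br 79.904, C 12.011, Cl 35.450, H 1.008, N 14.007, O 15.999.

First, the molecular formula is C9H13Br2ClO4 (counting implicit H from valence).
  Br: 2 × 79.904 = 159.808
  C: 9 × 12.011 = 108.099
  Cl: 1 × 35.450 = 35.450
  H: 13 × 1.008 = 13.104
  O: 4 × 15.999 = 63.996
Sum: 2×79.904 + 9×12.011 + 1×35.450 + 13×1.008 + 4×15.999 = 380.457 → 380.46 g/mol.

380.46 g/mol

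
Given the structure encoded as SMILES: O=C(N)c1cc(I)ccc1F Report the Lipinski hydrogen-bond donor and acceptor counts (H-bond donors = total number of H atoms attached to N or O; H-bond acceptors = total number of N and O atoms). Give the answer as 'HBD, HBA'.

Donors: find every N or O and count the H atoms it carries.
  atom 1 (O): bond orders sum to 2 → 0 H
  atom 3 (N): bond orders sum to 1 → 2 H
Lipinski HBD = 2.
Acceptors: N atoms = 1, O atoms = 1 → HBA = 2.

2, 2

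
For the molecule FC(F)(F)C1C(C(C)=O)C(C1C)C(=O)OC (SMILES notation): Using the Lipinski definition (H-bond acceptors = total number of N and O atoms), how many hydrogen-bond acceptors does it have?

3

N atoms: 0; O atoms: 3.
Lipinski HBA = 0 + 3 = 3.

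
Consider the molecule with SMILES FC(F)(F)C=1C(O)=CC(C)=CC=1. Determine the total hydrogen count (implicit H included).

Walk through each heavy atom and fill implicit hydrogens from standard valence (C 4, N 3, O 2, S 2, halogen 1):
  atom 1: F (halogen, monovalent) → 0 H
  atom 2: C, bond orders sum to 4 (valence 4) → 0 H
  atom 3: F (halogen, monovalent) → 0 H
  atom 4: F (halogen, monovalent) → 0 H
  atom 5: C, bond orders sum to 4 (valence 4) → 0 H
  atom 6: C, bond orders sum to 4 (valence 4) → 0 H
  atom 7: O, bond orders sum to 1 (valence 2) → 1 H
  atom 8: C, bond orders sum to 3 (valence 4) → 1 H
  atom 9: C, bond orders sum to 4 (valence 4) → 0 H
  atom 10: C, bond orders sum to 1 (valence 4) → 3 H
  atom 11: C, bond orders sum to 3 (valence 4) → 1 H
  atom 12: C, bond orders sum to 3 (valence 4) → 1 H
Total hydrogens: 7.

7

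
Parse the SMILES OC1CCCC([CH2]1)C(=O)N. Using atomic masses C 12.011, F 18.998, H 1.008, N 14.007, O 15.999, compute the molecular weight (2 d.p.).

First, the molecular formula is C7H13NO2 (counting implicit H from valence).
  C: 7 × 12.011 = 84.077
  H: 13 × 1.008 = 13.104
  N: 1 × 14.007 = 14.007
  O: 2 × 15.999 = 31.998
Sum: 7×12.011 + 13×1.008 + 1×14.007 + 2×15.999 = 143.186 → 143.19 g/mol.

143.19 g/mol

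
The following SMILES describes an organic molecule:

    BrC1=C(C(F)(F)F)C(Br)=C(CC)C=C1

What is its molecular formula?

Walk through each heavy atom and fill implicit hydrogens from standard valence (C 4, N 3, O 2, S 2, halogen 1):
  atom 1: Br (halogen, monovalent) → 0 H
  atom 2: C, bond orders sum to 4 (valence 4) → 0 H
  atom 3: C, bond orders sum to 4 (valence 4) → 0 H
  atom 4: C, bond orders sum to 4 (valence 4) → 0 H
  atom 5: F (halogen, monovalent) → 0 H
  atom 6: F (halogen, monovalent) → 0 H
  atom 7: F (halogen, monovalent) → 0 H
  atom 8: C, bond orders sum to 4 (valence 4) → 0 H
  atom 9: Br (halogen, monovalent) → 0 H
  atom 10: C, bond orders sum to 4 (valence 4) → 0 H
  atom 11: C, bond orders sum to 2 (valence 4) → 2 H
  atom 12: C, bond orders sum to 1 (valence 4) → 3 H
  atom 13: C, bond orders sum to 3 (valence 4) → 1 H
  atom 14: C, bond orders sum to 3 (valence 4) → 1 H
Totals → C:9, H:7, Br:2, F:3.

C9H7Br2F3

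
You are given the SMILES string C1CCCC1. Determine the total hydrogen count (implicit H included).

10

Walk through each heavy atom and fill implicit hydrogens from standard valence (C 4, N 3, O 2, S 2, halogen 1):
  atom 1: C, bond orders sum to 2 (valence 4) → 2 H
  atom 2: C, bond orders sum to 2 (valence 4) → 2 H
  atom 3: C, bond orders sum to 2 (valence 4) → 2 H
  atom 4: C, bond orders sum to 2 (valence 4) → 2 H
  atom 5: C, bond orders sum to 2 (valence 4) → 2 H
Total hydrogens: 10.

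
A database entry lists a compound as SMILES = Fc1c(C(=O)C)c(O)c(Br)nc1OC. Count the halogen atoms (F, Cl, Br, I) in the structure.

2

Halogen atoms appear at heavy-atom positions 1, 10 (1×Br, 1×F).
Other groups present: 1 ether, 1 hydroxyl, 1 ketone.
Halogen count: 2.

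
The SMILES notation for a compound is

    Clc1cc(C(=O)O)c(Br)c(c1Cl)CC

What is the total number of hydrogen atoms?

7

Walk through each heavy atom and fill implicit hydrogens from standard valence (C 4, N 3, O 2, S 2, halogen 1); for lowercase aromatic atoms, an aromatic c carries 1 H when it has two neighbours and 0 H with three, and aromatic n carries 0 H:
  atom 1: Cl (halogen, monovalent) → 0 H
  atom 2: aromatic c, 3 neighbours → 0 H
  atom 3: aromatic c, 2 neighbours → 1 H
  atom 4: aromatic c, 3 neighbours → 0 H
  atom 5: C, bond orders sum to 4 (valence 4) → 0 H
  atom 6: O, bond orders sum to 2 (valence 2) → 0 H
  atom 7: O, bond orders sum to 1 (valence 2) → 1 H
  atom 8: aromatic c, 3 neighbours → 0 H
  atom 9: Br (halogen, monovalent) → 0 H
  atom 10: aromatic c, 3 neighbours → 0 H
  atom 11: aromatic c, 3 neighbours → 0 H
  atom 12: Cl (halogen, monovalent) → 0 H
  atom 13: C, bond orders sum to 2 (valence 4) → 2 H
  atom 14: C, bond orders sum to 1 (valence 4) → 3 H
Total hydrogens: 7.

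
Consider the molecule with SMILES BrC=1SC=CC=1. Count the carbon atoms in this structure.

4

Count every carbon token in the SMILES (each C, including those in ring-closure positions and inside branches).
Carbon count: 4.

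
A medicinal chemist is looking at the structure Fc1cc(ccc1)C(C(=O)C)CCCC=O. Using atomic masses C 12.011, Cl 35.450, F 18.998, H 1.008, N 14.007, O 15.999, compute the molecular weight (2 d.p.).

222.26 g/mol

First, the molecular formula is C13H15FO2 (counting implicit H from valence).
  C: 13 × 12.011 = 156.143
  F: 1 × 18.998 = 18.998
  H: 15 × 1.008 = 15.120
  O: 2 × 15.999 = 31.998
Sum: 13×12.011 + 1×18.998 + 15×1.008 + 2×15.999 = 222.259 → 222.26 g/mol.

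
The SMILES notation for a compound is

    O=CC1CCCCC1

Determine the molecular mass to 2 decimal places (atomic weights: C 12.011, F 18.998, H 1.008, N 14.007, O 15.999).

112.17 g/mol

First, the molecular formula is C7H12O (counting implicit H from valence).
  C: 7 × 12.011 = 84.077
  H: 12 × 1.008 = 12.096
  O: 1 × 15.999 = 15.999
Sum: 7×12.011 + 12×1.008 + 1×15.999 = 112.172 → 112.17 g/mol.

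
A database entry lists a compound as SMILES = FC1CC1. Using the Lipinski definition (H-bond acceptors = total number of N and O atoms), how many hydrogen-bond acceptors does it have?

N atoms: 0; O atoms: 0.
Lipinski HBA = 0 + 0 = 0.

0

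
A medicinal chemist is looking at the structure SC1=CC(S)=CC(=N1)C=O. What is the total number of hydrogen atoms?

Walk through each heavy atom and fill implicit hydrogens from standard valence (C 4, N 3, O 2, S 2, halogen 1):
  atom 1: S, bond orders sum to 1 (valence 2) → 1 H
  atom 2: C, bond orders sum to 4 (valence 4) → 0 H
  atom 3: C, bond orders sum to 3 (valence 4) → 1 H
  atom 4: C, bond orders sum to 4 (valence 4) → 0 H
  atom 5: S, bond orders sum to 1 (valence 2) → 1 H
  atom 6: C, bond orders sum to 3 (valence 4) → 1 H
  atom 7: C, bond orders sum to 4 (valence 4) → 0 H
  atom 8: N, bond orders sum to 3 (valence 3) → 0 H
  atom 9: C, bond orders sum to 3 (valence 4) → 1 H
  atom 10: O, bond orders sum to 2 (valence 2) → 0 H
Total hydrogens: 5.

5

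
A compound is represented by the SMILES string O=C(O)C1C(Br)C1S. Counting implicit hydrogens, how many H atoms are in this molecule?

Walk through each heavy atom and fill implicit hydrogens from standard valence (C 4, N 3, O 2, S 2, halogen 1):
  atom 1: O, bond orders sum to 2 (valence 2) → 0 H
  atom 2: C, bond orders sum to 4 (valence 4) → 0 H
  atom 3: O, bond orders sum to 1 (valence 2) → 1 H
  atom 4: C, bond orders sum to 3 (valence 4) → 1 H
  atom 5: C, bond orders sum to 3 (valence 4) → 1 H
  atom 6: Br (halogen, monovalent) → 0 H
  atom 7: C, bond orders sum to 3 (valence 4) → 1 H
  atom 8: S, bond orders sum to 1 (valence 2) → 1 H
Total hydrogens: 5.

5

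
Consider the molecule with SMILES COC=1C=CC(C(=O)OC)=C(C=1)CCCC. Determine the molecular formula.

Walk through each heavy atom and fill implicit hydrogens from standard valence (C 4, N 3, O 2, S 2, halogen 1):
  atom 1: C, bond orders sum to 1 (valence 4) → 3 H
  atom 2: O, bond orders sum to 2 (valence 2) → 0 H
  atom 3: C, bond orders sum to 4 (valence 4) → 0 H
  atom 4: C, bond orders sum to 3 (valence 4) → 1 H
  atom 5: C, bond orders sum to 3 (valence 4) → 1 H
  atom 6: C, bond orders sum to 4 (valence 4) → 0 H
  atom 7: C, bond orders sum to 4 (valence 4) → 0 H
  atom 8: O, bond orders sum to 2 (valence 2) → 0 H
  atom 9: O, bond orders sum to 2 (valence 2) → 0 H
  atom 10: C, bond orders sum to 1 (valence 4) → 3 H
  atom 11: C, bond orders sum to 4 (valence 4) → 0 H
  atom 12: C, bond orders sum to 3 (valence 4) → 1 H
  atom 13: C, bond orders sum to 2 (valence 4) → 2 H
  atom 14: C, bond orders sum to 2 (valence 4) → 2 H
  atom 15: C, bond orders sum to 2 (valence 4) → 2 H
  atom 16: C, bond orders sum to 1 (valence 4) → 3 H
Totals → C:13, H:18, O:3.

C13H18O3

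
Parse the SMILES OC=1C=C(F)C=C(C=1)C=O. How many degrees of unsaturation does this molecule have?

Degree of unsaturation = (number of rings) + (number of π bonds).
Ring closures in the SMILES: 1.
π bonds: 4 double bonds (each 1 DoU) → 4 DoU from unsaturation.
Total DoU = 1 + 4 = 5.

5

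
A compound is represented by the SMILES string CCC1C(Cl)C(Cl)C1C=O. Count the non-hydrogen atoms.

Every atom symbol written in the SMILES (organic subset) is one heavy atom; implicit H are not written.
Heavy atoms by element → C:7, Cl:2, O:1.
Total: 10.

10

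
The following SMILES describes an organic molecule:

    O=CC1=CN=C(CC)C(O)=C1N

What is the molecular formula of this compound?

C8H10N2O2

Walk through each heavy atom and fill implicit hydrogens from standard valence (C 4, N 3, O 2, S 2, halogen 1):
  atom 1: O, bond orders sum to 2 (valence 2) → 0 H
  atom 2: C, bond orders sum to 3 (valence 4) → 1 H
  atom 3: C, bond orders sum to 4 (valence 4) → 0 H
  atom 4: C, bond orders sum to 3 (valence 4) → 1 H
  atom 5: N, bond orders sum to 3 (valence 3) → 0 H
  atom 6: C, bond orders sum to 4 (valence 4) → 0 H
  atom 7: C, bond orders sum to 2 (valence 4) → 2 H
  atom 8: C, bond orders sum to 1 (valence 4) → 3 H
  atom 9: C, bond orders sum to 4 (valence 4) → 0 H
  atom 10: O, bond orders sum to 1 (valence 2) → 1 H
  atom 11: C, bond orders sum to 4 (valence 4) → 0 H
  atom 12: N, bond orders sum to 1 (valence 3) → 2 H
Totals → C:8, H:10, N:2, O:2.
In Hill order: C8H10N2O2.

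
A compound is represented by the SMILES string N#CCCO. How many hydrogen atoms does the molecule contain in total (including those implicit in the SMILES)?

5

Walk through each heavy atom and fill implicit hydrogens from standard valence (C 4, N 3, O 2, S 2, halogen 1):
  atom 1: N, bond orders sum to 3 (valence 3) → 0 H
  atom 2: C, bond orders sum to 4 (valence 4) → 0 H
  atom 3: C, bond orders sum to 2 (valence 4) → 2 H
  atom 4: C, bond orders sum to 2 (valence 4) → 2 H
  atom 5: O, bond orders sum to 1 (valence 2) → 1 H
Total hydrogens: 5.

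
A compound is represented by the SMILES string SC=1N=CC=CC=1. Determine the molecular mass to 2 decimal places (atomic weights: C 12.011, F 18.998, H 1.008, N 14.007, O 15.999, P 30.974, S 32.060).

111.16 g/mol

First, the molecular formula is C5H5NS (counting implicit H from valence).
  C: 5 × 12.011 = 60.055
  H: 5 × 1.008 = 5.040
  N: 1 × 14.007 = 14.007
  S: 1 × 32.060 = 32.060
Sum: 5×12.011 + 5×1.008 + 1×14.007 + 1×32.060 = 111.162 → 111.16 g/mol.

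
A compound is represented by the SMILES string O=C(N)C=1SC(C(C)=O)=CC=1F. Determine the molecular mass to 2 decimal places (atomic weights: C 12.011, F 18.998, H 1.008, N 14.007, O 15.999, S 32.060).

First, the molecular formula is C7H6FNO2S (counting implicit H from valence).
  C: 7 × 12.011 = 84.077
  F: 1 × 18.998 = 18.998
  H: 6 × 1.008 = 6.048
  N: 1 × 14.007 = 14.007
  O: 2 × 15.999 = 31.998
  S: 1 × 32.060 = 32.060
Sum: 7×12.011 + 1×18.998 + 6×1.008 + 1×14.007 + 2×15.999 + 1×32.060 = 187.188 → 187.19 g/mol.

187.19 g/mol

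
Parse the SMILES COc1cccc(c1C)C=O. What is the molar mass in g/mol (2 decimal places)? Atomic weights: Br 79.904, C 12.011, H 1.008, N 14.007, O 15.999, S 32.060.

150.18 g/mol

First, the molecular formula is C9H10O2 (counting implicit H from valence).
  C: 9 × 12.011 = 108.099
  H: 10 × 1.008 = 10.080
  O: 2 × 15.999 = 31.998
Sum: 9×12.011 + 10×1.008 + 2×15.999 = 150.177 → 150.18 g/mol.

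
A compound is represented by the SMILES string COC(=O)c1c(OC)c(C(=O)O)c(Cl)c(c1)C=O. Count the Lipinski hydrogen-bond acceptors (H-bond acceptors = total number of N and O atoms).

6

N atoms: 0; O atoms: 6.
Lipinski HBA = 0 + 6 = 6.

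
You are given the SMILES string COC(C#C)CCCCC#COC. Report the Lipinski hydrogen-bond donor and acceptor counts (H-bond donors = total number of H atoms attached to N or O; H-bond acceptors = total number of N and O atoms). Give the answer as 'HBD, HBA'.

Donors: find every N or O and count the H atoms it carries.
  atom 2 (O): bond orders sum to 2 → 0 H
  atom 12 (O): bond orders sum to 2 → 0 H
Lipinski HBD = 0.
Acceptors: N atoms = 0, O atoms = 2 → HBA = 2.

0, 2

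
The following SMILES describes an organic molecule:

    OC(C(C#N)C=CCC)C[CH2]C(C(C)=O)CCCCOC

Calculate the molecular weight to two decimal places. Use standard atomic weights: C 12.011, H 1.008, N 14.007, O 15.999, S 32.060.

First, the molecular formula is C17H29NO3 (counting implicit H from valence).
  C: 17 × 12.011 = 204.187
  H: 29 × 1.008 = 29.232
  N: 1 × 14.007 = 14.007
  O: 3 × 15.999 = 47.997
Sum: 17×12.011 + 29×1.008 + 1×14.007 + 3×15.999 = 295.423 → 295.42 g/mol.

295.42 g/mol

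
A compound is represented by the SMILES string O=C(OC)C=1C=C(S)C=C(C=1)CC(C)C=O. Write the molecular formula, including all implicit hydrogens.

Walk through each heavy atom and fill implicit hydrogens from standard valence (C 4, N 3, O 2, S 2, halogen 1):
  atom 1: O, bond orders sum to 2 (valence 2) → 0 H
  atom 2: C, bond orders sum to 4 (valence 4) → 0 H
  atom 3: O, bond orders sum to 2 (valence 2) → 0 H
  atom 4: C, bond orders sum to 1 (valence 4) → 3 H
  atom 5: C, bond orders sum to 4 (valence 4) → 0 H
  atom 6: C, bond orders sum to 3 (valence 4) → 1 H
  atom 7: C, bond orders sum to 4 (valence 4) → 0 H
  atom 8: S, bond orders sum to 1 (valence 2) → 1 H
  atom 9: C, bond orders sum to 3 (valence 4) → 1 H
  atom 10: C, bond orders sum to 4 (valence 4) → 0 H
  atom 11: C, bond orders sum to 3 (valence 4) → 1 H
  atom 12: C, bond orders sum to 2 (valence 4) → 2 H
  atom 13: C, bond orders sum to 3 (valence 4) → 1 H
  atom 14: C, bond orders sum to 1 (valence 4) → 3 H
  atom 15: C, bond orders sum to 3 (valence 4) → 1 H
  atom 16: O, bond orders sum to 2 (valence 2) → 0 H
Totals → C:12, H:14, O:3, S:1.

C12H14O3S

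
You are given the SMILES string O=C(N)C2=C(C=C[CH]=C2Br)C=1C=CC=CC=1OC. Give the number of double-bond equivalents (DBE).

9

Molecular formula: C14H12BrNO2.
DoU = (2C + 2 + N − H − X) / 2, where X is the halogen count and O/S are ignored.
    = (2·14 + 2 + 1 − 12 − 1) / 2 = 18 / 2 = 9.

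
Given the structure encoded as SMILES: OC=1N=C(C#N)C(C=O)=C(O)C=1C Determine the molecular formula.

C8H6N2O3

Walk through each heavy atom and fill implicit hydrogens from standard valence (C 4, N 3, O 2, S 2, halogen 1):
  atom 1: O, bond orders sum to 1 (valence 2) → 1 H
  atom 2: C, bond orders sum to 4 (valence 4) → 0 H
  atom 3: N, bond orders sum to 3 (valence 3) → 0 H
  atom 4: C, bond orders sum to 4 (valence 4) → 0 H
  atom 5: C, bond orders sum to 4 (valence 4) → 0 H
  atom 6: N, bond orders sum to 3 (valence 3) → 0 H
  atom 7: C, bond orders sum to 4 (valence 4) → 0 H
  atom 8: C, bond orders sum to 3 (valence 4) → 1 H
  atom 9: O, bond orders sum to 2 (valence 2) → 0 H
  atom 10: C, bond orders sum to 4 (valence 4) → 0 H
  atom 11: O, bond orders sum to 1 (valence 2) → 1 H
  atom 12: C, bond orders sum to 4 (valence 4) → 0 H
  atom 13: C, bond orders sum to 1 (valence 4) → 3 H
Totals → C:8, H:6, N:2, O:3.
In Hill order: C8H6N2O3.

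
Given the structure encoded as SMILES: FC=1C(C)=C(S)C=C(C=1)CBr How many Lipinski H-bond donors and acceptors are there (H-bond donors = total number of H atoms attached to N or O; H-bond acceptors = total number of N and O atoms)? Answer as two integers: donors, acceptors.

Donors: find every N or O and count the H atoms it carries.
  (no N or O atoms present)
Lipinski HBD = 0.
Acceptors: N atoms = 0, O atoms = 0 → HBA = 0.

0, 0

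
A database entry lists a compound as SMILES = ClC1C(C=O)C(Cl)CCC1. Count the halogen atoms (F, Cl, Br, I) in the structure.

Halogen atoms appear at heavy-atom positions 1, 7 (2×Cl).
Other groups present: 1 aldehyde.
Halogen count: 2.

2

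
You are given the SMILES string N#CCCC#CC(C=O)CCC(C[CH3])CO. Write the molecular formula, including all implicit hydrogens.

Walk through each heavy atom and fill implicit hydrogens from standard valence (C 4, N 3, O 2, S 2, halogen 1):
  atom 1: N, bond orders sum to 3 (valence 3) → 0 H
  atom 2: C, bond orders sum to 4 (valence 4) → 0 H
  atom 3: C, bond orders sum to 2 (valence 4) → 2 H
  atom 4: C, bond orders sum to 2 (valence 4) → 2 H
  atom 5: C, bond orders sum to 4 (valence 4) → 0 H
  atom 6: C, bond orders sum to 4 (valence 4) → 0 H
  atom 7: C, bond orders sum to 3 (valence 4) → 1 H
  atom 8: C, bond orders sum to 3 (valence 4) → 1 H
  atom 9: O, bond orders sum to 2 (valence 2) → 0 H
  atom 10: C, bond orders sum to 2 (valence 4) → 2 H
  atom 11: C, bond orders sum to 2 (valence 4) → 2 H
  atom 12: C, bond orders sum to 3 (valence 4) → 1 H
  atom 13: C, bond orders sum to 2 (valence 4) → 2 H
  atom 14: C with explicit H count 3
  atom 15: C, bond orders sum to 2 (valence 4) → 2 H
  atom 16: O, bond orders sum to 1 (valence 2) → 1 H
Totals → C:13, H:19, N:1, O:2.
In Hill order: C13H19NO2.

C13H19NO2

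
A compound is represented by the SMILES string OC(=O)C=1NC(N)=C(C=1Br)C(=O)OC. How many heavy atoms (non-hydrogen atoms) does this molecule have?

14

Every atom symbol written in the SMILES (organic subset) is one heavy atom; implicit H are not written.
Heavy atoms by element → Br:1, C:7, N:2, O:4.
Total: 14.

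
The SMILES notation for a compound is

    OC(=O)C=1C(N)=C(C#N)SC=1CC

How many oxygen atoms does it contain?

Scan the SMILES for O atoms (remember two-letter symbols like Cl and Br are single atoms).
Oxygen count: 2.

2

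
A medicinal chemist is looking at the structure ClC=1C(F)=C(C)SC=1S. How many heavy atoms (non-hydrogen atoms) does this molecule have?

Every atom symbol written in the SMILES (organic subset) is one heavy atom; implicit H are not written.
Heavy atoms by element → C:5, Cl:1, F:1, S:2.
Total: 9.

9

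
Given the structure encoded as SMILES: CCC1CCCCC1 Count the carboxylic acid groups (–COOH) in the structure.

0

Scan the SMILES for the carboxylic acid motif — none present.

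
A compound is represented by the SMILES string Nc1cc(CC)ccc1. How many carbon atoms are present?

8

Count every carbon token in the SMILES (each C, including those in ring-closure positions and inside branches).
Carbon count: 8.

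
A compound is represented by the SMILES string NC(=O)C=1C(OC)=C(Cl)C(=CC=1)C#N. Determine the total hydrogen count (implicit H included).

7

Walk through each heavy atom and fill implicit hydrogens from standard valence (C 4, N 3, O 2, S 2, halogen 1):
  atom 1: N, bond orders sum to 1 (valence 3) → 2 H
  atom 2: C, bond orders sum to 4 (valence 4) → 0 H
  atom 3: O, bond orders sum to 2 (valence 2) → 0 H
  atom 4: C, bond orders sum to 4 (valence 4) → 0 H
  atom 5: C, bond orders sum to 4 (valence 4) → 0 H
  atom 6: O, bond orders sum to 2 (valence 2) → 0 H
  atom 7: C, bond orders sum to 1 (valence 4) → 3 H
  atom 8: C, bond orders sum to 4 (valence 4) → 0 H
  atom 9: Cl (halogen, monovalent) → 0 H
  atom 10: C, bond orders sum to 4 (valence 4) → 0 H
  atom 11: C, bond orders sum to 3 (valence 4) → 1 H
  atom 12: C, bond orders sum to 3 (valence 4) → 1 H
  atom 13: C, bond orders sum to 4 (valence 4) → 0 H
  atom 14: N, bond orders sum to 3 (valence 3) → 0 H
Total hydrogens: 7.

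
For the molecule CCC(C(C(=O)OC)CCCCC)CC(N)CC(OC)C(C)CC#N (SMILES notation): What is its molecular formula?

Walk through each heavy atom and fill implicit hydrogens from standard valence (C 4, N 3, O 2, S 2, halogen 1):
  atom 1: C, bond orders sum to 1 (valence 4) → 3 H
  atom 2: C, bond orders sum to 2 (valence 4) → 2 H
  atom 3: C, bond orders sum to 3 (valence 4) → 1 H
  atom 4: C, bond orders sum to 3 (valence 4) → 1 H
  atom 5: C, bond orders sum to 4 (valence 4) → 0 H
  atom 6: O, bond orders sum to 2 (valence 2) → 0 H
  atom 7: O, bond orders sum to 2 (valence 2) → 0 H
  atom 8: C, bond orders sum to 1 (valence 4) → 3 H
  atom 9: C, bond orders sum to 2 (valence 4) → 2 H
  atom 10: C, bond orders sum to 2 (valence 4) → 2 H
  atom 11: C, bond orders sum to 2 (valence 4) → 2 H
  atom 12: C, bond orders sum to 2 (valence 4) → 2 H
  atom 13: C, bond orders sum to 1 (valence 4) → 3 H
  atom 14: C, bond orders sum to 2 (valence 4) → 2 H
  atom 15: C, bond orders sum to 3 (valence 4) → 1 H
  atom 16: N, bond orders sum to 1 (valence 3) → 2 H
  atom 17: C, bond orders sum to 2 (valence 4) → 2 H
  atom 18: C, bond orders sum to 3 (valence 4) → 1 H
  atom 19: O, bond orders sum to 2 (valence 2) → 0 H
  atom 20: C, bond orders sum to 1 (valence 4) → 3 H
  atom 21: C, bond orders sum to 3 (valence 4) → 1 H
  atom 22: C, bond orders sum to 1 (valence 4) → 3 H
  atom 23: C, bond orders sum to 2 (valence 4) → 2 H
  atom 24: C, bond orders sum to 4 (valence 4) → 0 H
  atom 25: N, bond orders sum to 3 (valence 3) → 0 H
Totals → C:20, H:38, N:2, O:3.

C20H38N2O3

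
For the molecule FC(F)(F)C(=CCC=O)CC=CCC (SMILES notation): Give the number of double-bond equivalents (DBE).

3

Degree of unsaturation = (number of rings) + (number of π bonds).
Ring closures in the SMILES: 0.
π bonds: 3 double bonds (each 1 DoU) → 3 DoU from unsaturation.
Total DoU = 0 + 3 = 3.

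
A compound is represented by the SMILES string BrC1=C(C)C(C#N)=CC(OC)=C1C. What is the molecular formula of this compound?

C10H10BrNO

Walk through each heavy atom and fill implicit hydrogens from standard valence (C 4, N 3, O 2, S 2, halogen 1):
  atom 1: Br (halogen, monovalent) → 0 H
  atom 2: C, bond orders sum to 4 (valence 4) → 0 H
  atom 3: C, bond orders sum to 4 (valence 4) → 0 H
  atom 4: C, bond orders sum to 1 (valence 4) → 3 H
  atom 5: C, bond orders sum to 4 (valence 4) → 0 H
  atom 6: C, bond orders sum to 4 (valence 4) → 0 H
  atom 7: N, bond orders sum to 3 (valence 3) → 0 H
  atom 8: C, bond orders sum to 3 (valence 4) → 1 H
  atom 9: C, bond orders sum to 4 (valence 4) → 0 H
  atom 10: O, bond orders sum to 2 (valence 2) → 0 H
  atom 11: C, bond orders sum to 1 (valence 4) → 3 H
  atom 12: C, bond orders sum to 4 (valence 4) → 0 H
  atom 13: C, bond orders sum to 1 (valence 4) → 3 H
Totals → C:10, H:10, Br:1, N:1, O:1.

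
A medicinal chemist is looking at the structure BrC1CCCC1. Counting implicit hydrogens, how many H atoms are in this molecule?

9

Walk through each heavy atom and fill implicit hydrogens from standard valence (C 4, N 3, O 2, S 2, halogen 1):
  atom 1: Br (halogen, monovalent) → 0 H
  atom 2: C, bond orders sum to 3 (valence 4) → 1 H
  atom 3: C, bond orders sum to 2 (valence 4) → 2 H
  atom 4: C, bond orders sum to 2 (valence 4) → 2 H
  atom 5: C, bond orders sum to 2 (valence 4) → 2 H
  atom 6: C, bond orders sum to 2 (valence 4) → 2 H
Total hydrogens: 9.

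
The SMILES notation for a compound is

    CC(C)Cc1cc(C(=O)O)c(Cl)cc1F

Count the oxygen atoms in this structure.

2

Scan the SMILES for O atoms (remember two-letter symbols like Cl and Br are single atoms).
Oxygen count: 2.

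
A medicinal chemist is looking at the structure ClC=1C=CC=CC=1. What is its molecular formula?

Walk through each heavy atom and fill implicit hydrogens from standard valence (C 4, N 3, O 2, S 2, halogen 1):
  atom 1: Cl (halogen, monovalent) → 0 H
  atom 2: C, bond orders sum to 4 (valence 4) → 0 H
  atom 3: C, bond orders sum to 3 (valence 4) → 1 H
  atom 4: C, bond orders sum to 3 (valence 4) → 1 H
  atom 5: C, bond orders sum to 3 (valence 4) → 1 H
  atom 6: C, bond orders sum to 3 (valence 4) → 1 H
  atom 7: C, bond orders sum to 3 (valence 4) → 1 H
Totals → C:6, H:5, Cl:1.
In Hill order: C6H5Cl.

C6H5Cl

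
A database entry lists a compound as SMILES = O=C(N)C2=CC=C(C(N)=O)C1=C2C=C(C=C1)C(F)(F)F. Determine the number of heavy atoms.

20

Every atom symbol written in the SMILES (organic subset) is one heavy atom; implicit H are not written.
Heavy atoms by element → C:13, F:3, N:2, O:2.
Total: 20.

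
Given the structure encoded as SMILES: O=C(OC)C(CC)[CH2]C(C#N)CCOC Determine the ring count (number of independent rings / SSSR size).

0

In SMILES, each pair of matching ring-closure digits denotes one ring-closing bond; the number of such bonds equals the number of independent rings.
Ring-closure bonds here: 0.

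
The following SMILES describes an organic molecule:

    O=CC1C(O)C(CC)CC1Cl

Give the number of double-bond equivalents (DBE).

2

Degree of unsaturation = (number of rings) + (number of π bonds).
Ring closures in the SMILES: 1.
π bonds: 1 double bond (each 1 DoU) → 1 DoU from unsaturation.
Total DoU = 1 + 1 = 2.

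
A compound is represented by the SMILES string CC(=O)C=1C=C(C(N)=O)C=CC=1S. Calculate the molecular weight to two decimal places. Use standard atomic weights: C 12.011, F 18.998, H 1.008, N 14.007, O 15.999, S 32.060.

First, the molecular formula is C9H9NO2S (counting implicit H from valence).
  C: 9 × 12.011 = 108.099
  H: 9 × 1.008 = 9.072
  N: 1 × 14.007 = 14.007
  O: 2 × 15.999 = 31.998
  S: 1 × 32.060 = 32.060
Sum: 9×12.011 + 9×1.008 + 1×14.007 + 2×15.999 + 1×32.060 = 195.236 → 195.24 g/mol.

195.24 g/mol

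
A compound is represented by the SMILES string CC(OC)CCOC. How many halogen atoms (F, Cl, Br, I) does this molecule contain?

Scan the SMILES for the halogen motif — none present.
Groups that are present: 2 ether.

0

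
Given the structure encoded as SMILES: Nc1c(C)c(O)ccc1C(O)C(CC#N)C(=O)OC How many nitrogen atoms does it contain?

2

Scan the SMILES for N atoms (remember two-letter symbols like Cl and Br are single atoms).
Nitrogen count: 2.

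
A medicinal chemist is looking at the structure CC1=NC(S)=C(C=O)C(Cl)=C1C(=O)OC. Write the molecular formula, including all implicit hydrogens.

C9H8ClNO3S

Walk through each heavy atom and fill implicit hydrogens from standard valence (C 4, N 3, O 2, S 2, halogen 1):
  atom 1: C, bond orders sum to 1 (valence 4) → 3 H
  atom 2: C, bond orders sum to 4 (valence 4) → 0 H
  atom 3: N, bond orders sum to 3 (valence 3) → 0 H
  atom 4: C, bond orders sum to 4 (valence 4) → 0 H
  atom 5: S, bond orders sum to 1 (valence 2) → 1 H
  atom 6: C, bond orders sum to 4 (valence 4) → 0 H
  atom 7: C, bond orders sum to 3 (valence 4) → 1 H
  atom 8: O, bond orders sum to 2 (valence 2) → 0 H
  atom 9: C, bond orders sum to 4 (valence 4) → 0 H
  atom 10: Cl (halogen, monovalent) → 0 H
  atom 11: C, bond orders sum to 4 (valence 4) → 0 H
  atom 12: C, bond orders sum to 4 (valence 4) → 0 H
  atom 13: O, bond orders sum to 2 (valence 2) → 0 H
  atom 14: O, bond orders sum to 2 (valence 2) → 0 H
  atom 15: C, bond orders sum to 1 (valence 4) → 3 H
Totals → C:9, H:8, Cl:1, N:1, O:3, S:1.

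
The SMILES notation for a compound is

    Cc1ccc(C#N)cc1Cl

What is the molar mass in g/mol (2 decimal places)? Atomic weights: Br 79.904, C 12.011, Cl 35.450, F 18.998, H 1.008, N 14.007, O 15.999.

First, the molecular formula is C8H6ClN (counting implicit H from valence).
  C: 8 × 12.011 = 96.088
  Cl: 1 × 35.450 = 35.450
  H: 6 × 1.008 = 6.048
  N: 1 × 14.007 = 14.007
Sum: 8×12.011 + 1×35.450 + 6×1.008 + 1×14.007 = 151.593 → 151.59 g/mol.

151.59 g/mol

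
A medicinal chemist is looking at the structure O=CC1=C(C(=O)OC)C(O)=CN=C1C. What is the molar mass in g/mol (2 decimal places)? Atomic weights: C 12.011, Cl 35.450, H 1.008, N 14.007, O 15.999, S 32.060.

195.17 g/mol

First, the molecular formula is C9H9NO4 (counting implicit H from valence).
  C: 9 × 12.011 = 108.099
  H: 9 × 1.008 = 9.072
  N: 1 × 14.007 = 14.007
  O: 4 × 15.999 = 63.996
Sum: 9×12.011 + 9×1.008 + 1×14.007 + 4×15.999 = 195.174 → 195.17 g/mol.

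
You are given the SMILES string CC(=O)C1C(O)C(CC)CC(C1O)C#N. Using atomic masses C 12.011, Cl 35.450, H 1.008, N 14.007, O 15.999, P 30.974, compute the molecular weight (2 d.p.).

211.26 g/mol

First, the molecular formula is C11H17NO3 (counting implicit H from valence).
  C: 11 × 12.011 = 132.121
  H: 17 × 1.008 = 17.136
  N: 1 × 14.007 = 14.007
  O: 3 × 15.999 = 47.997
Sum: 11×12.011 + 17×1.008 + 1×14.007 + 3×15.999 = 211.261 → 211.26 g/mol.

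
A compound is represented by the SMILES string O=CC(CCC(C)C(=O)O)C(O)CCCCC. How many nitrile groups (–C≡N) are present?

0

Scan the SMILES for the nitrile motif — none present.
Groups that are present: 1 aldehyde, 1 carboxylic acid, 1 hydroxyl.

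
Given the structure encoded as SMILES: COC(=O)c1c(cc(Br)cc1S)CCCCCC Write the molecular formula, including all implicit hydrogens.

C14H19BrO2S

Walk through each heavy atom and fill implicit hydrogens from standard valence (C 4, N 3, O 2, S 2, halogen 1); for lowercase aromatic atoms, an aromatic c carries 1 H when it has two neighbours and 0 H with three, and aromatic n carries 0 H:
  atom 1: C, bond orders sum to 1 (valence 4) → 3 H
  atom 2: O, bond orders sum to 2 (valence 2) → 0 H
  atom 3: C, bond orders sum to 4 (valence 4) → 0 H
  atom 4: O, bond orders sum to 2 (valence 2) → 0 H
  atom 5: aromatic c, 3 neighbours → 0 H
  atom 6: aromatic c, 3 neighbours → 0 H
  atom 7: aromatic c, 2 neighbours → 1 H
  atom 8: aromatic c, 3 neighbours → 0 H
  atom 9: Br (halogen, monovalent) → 0 H
  atom 10: aromatic c, 2 neighbours → 1 H
  atom 11: aromatic c, 3 neighbours → 0 H
  atom 12: S, bond orders sum to 1 (valence 2) → 1 H
  atom 13: C, bond orders sum to 2 (valence 4) → 2 H
  atom 14: C, bond orders sum to 2 (valence 4) → 2 H
  atom 15: C, bond orders sum to 2 (valence 4) → 2 H
  atom 16: C, bond orders sum to 2 (valence 4) → 2 H
  atom 17: C, bond orders sum to 2 (valence 4) → 2 H
  atom 18: C, bond orders sum to 1 (valence 4) → 3 H
Totals → C:14, H:19, Br:1, O:2, S:1.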